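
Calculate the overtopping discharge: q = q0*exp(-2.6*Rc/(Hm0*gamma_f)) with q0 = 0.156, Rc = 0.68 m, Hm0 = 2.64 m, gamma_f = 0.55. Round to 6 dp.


q = q0 * exp(-2.6 * Rc / (Hm0 * gamma_f))
Exponent = -2.6 * 0.68 / (2.64 * 0.55)
= -2.6 * 0.68 / 1.4520
= -1.217631
exp(-1.217631) = 0.295930
q = 0.156 * 0.295930
q = 0.046165 m^3/s/m

0.046165


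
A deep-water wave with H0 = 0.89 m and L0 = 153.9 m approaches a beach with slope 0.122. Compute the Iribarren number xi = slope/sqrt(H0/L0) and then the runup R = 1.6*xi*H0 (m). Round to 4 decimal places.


xi = slope / sqrt(H0/L0)
H0/L0 = 0.89/153.9 = 0.005783
sqrt(0.005783) = 0.076046
xi = 0.122 / 0.076046 = 1.604295
R = 1.6 * xi * H0 = 1.6 * 1.604295 * 0.89
R = 2.2845 m

2.2845


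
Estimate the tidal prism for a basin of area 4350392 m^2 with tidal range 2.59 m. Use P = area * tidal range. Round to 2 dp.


Tidal prism = Area * Tidal range
P = 4350392 * 2.59
P = 11267515.28 m^3

11267515.28


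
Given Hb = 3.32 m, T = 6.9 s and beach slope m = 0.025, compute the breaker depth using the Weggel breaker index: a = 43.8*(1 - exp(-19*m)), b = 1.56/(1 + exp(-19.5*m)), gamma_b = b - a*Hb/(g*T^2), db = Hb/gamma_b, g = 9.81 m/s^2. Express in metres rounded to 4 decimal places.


a = 43.8 * (1 - exp(-19 * m))
exp(-19 * 0.025) = exp(-0.4750) = 0.621885
a = 43.8 * (1 - 0.621885) = 16.561435
b = 1.56 / (1 + exp(-19.5 * m))
exp(-19.5 * 0.025) = exp(-0.4875) = 0.614160
b = 1.56 / (1 + 0.614160) = 0.966447
Hb / (g * T^2) = 3.32 / (9.81 * 6.9^2) = 3.32 / 467.0541 = 0.00710838
gamma_b = b - a * Hb/(g*T^2) = 0.966447 - 16.561435 * 0.00710838 = 0.848722
db = Hb / gamma_b = 3.32 / 0.848722
db = 3.9118 m

3.9118


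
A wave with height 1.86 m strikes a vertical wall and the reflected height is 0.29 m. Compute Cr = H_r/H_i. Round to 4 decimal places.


Cr = H_r / H_i
Cr = 0.29 / 1.86
Cr = 0.1559

0.1559


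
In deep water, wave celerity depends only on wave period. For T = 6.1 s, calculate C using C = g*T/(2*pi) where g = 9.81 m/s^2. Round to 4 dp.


We use the deep-water celerity formula:
C = g * T / (2 * pi)
C = 9.81 * 6.1 / (2 * 3.14159...)
C = 59.841000 / 6.283185
C = 9.5240 m/s

9.5240


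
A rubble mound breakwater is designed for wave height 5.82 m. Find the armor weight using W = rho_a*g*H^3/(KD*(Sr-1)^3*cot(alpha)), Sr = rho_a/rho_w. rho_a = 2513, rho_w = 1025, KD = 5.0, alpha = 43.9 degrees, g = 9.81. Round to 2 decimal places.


Sr = rho_a / rho_w = 2513 / 1025 = 2.451707
(Sr - 1) = 1.451707
(Sr - 1)^3 = 3.059407
cot(43.9) = 1 / tan(43.9) = 1 / 0.962322 = 1.039154
Numerator = 2513 * 9.81 * 5.82^3 = 4859934.8787
Denominator = 5.0 * 3.059407 * 1.039154 = 15.895969
W = 4859934.8787 / 15.895969
W = 305733.79 N

305733.79


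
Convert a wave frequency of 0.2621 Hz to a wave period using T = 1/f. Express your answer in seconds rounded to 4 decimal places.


T = 1 / f
T = 1 / 0.2621
T = 3.8153 s

3.8153


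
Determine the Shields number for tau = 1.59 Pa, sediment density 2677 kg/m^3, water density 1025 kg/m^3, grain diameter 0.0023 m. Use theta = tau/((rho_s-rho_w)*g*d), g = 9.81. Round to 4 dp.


theta = tau / ((rho_s - rho_w) * g * d)
rho_s - rho_w = 2677 - 1025 = 1652
Denominator = 1652 * 9.81 * 0.0023 = 37.274076
theta = 1.59 / 37.274076
theta = 0.0427

0.0427


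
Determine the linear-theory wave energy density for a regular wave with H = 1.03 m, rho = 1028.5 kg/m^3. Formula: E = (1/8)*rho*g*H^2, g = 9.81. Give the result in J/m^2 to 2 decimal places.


E = (1/8) * rho * g * H^2
E = (1/8) * 1028.5 * 9.81 * 1.03^2
E = 0.125 * 1028.5 * 9.81 * 1.0609
E = 1338.01 J/m^2

1338.01


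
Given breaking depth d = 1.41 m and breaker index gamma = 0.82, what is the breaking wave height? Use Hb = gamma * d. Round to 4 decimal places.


Hb = gamma * d
Hb = 0.82 * 1.41
Hb = 1.1562 m

1.1562


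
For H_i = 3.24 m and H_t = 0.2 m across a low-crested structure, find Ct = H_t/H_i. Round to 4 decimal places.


Ct = H_t / H_i
Ct = 0.2 / 3.24
Ct = 0.0617

0.0617


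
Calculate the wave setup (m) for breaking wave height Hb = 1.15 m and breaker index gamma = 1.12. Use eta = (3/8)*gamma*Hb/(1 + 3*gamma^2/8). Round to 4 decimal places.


eta = (3/8) * gamma * Hb / (1 + 3*gamma^2/8)
Numerator = (3/8) * 1.12 * 1.15 = 0.483000
Denominator = 1 + 3*1.12^2/8 = 1 + 0.470400 = 1.470400
eta = 0.483000 / 1.470400
eta = 0.3285 m

0.3285


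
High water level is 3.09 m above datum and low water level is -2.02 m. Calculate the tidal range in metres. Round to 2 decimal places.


Tidal range = High water - Low water
Tidal range = 3.09 - (-2.02)
Tidal range = 5.11 m

5.11


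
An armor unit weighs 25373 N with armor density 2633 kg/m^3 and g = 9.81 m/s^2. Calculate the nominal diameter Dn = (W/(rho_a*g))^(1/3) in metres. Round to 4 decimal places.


V = W / (rho_a * g)
V = 25373 / (2633 * 9.81)
V = 25373 / 25829.73
V = 0.982318 m^3
Dn = V^(1/3) = 0.982318^(1/3)
Dn = 0.9941 m

0.9941


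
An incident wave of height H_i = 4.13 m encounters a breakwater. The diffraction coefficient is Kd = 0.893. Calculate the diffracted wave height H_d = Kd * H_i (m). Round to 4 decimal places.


H_d = Kd * H_i
H_d = 0.893 * 4.13
H_d = 3.6881 m

3.6881


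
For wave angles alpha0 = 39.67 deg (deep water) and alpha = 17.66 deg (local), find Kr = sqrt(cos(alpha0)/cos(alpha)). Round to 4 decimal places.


Kr = sqrt(cos(alpha0) / cos(alpha))
cos(39.67) = 0.769734
cos(17.66) = 0.952874
Kr = sqrt(0.769734 / 0.952874)
Kr = sqrt(0.807803)
Kr = 0.8988

0.8988


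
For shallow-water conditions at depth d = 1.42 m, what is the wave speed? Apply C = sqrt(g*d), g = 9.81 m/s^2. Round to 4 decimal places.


Using the shallow-water approximation:
C = sqrt(g * d) = sqrt(9.81 * 1.42)
C = sqrt(13.9302)
C = 3.7323 m/s

3.7323


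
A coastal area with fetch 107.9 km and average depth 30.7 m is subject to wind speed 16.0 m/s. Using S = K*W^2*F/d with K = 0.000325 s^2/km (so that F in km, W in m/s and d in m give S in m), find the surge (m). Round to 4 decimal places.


S = K * W^2 * F / d
W^2 = 16.0^2 = 256.00
S = 0.000325 * 256.00 * 107.9 / 30.7
Numerator = 0.000325 * 256.00 * 107.9 = 8.977280
S = 8.977280 / 30.7 = 0.2924 m

0.2924


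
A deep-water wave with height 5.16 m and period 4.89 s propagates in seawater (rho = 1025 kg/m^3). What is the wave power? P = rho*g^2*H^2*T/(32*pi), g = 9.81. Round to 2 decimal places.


P = rho * g^2 * H^2 * T / (32 * pi)
P = 1025 * 9.81^2 * 5.16^2 * 4.89 / (32 * pi)
P = 1025 * 96.2361 * 26.6256 * 4.89 / 100.53096
P = 127752.76 W/m

127752.76


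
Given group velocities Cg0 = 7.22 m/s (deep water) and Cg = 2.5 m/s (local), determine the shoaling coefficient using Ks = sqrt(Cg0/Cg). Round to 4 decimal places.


Ks = sqrt(Cg0 / Cg)
Ks = sqrt(7.22 / 2.5)
Ks = sqrt(2.8880)
Ks = 1.6994

1.6994


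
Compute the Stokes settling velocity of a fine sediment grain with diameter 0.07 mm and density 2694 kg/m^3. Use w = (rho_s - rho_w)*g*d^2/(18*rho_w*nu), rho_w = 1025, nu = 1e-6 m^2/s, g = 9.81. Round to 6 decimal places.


w = (rho_s - rho_w) * g * d^2 / (18 * rho_w * nu)
d = 0.07 mm = 0.000070 m
rho_s - rho_w = 2694 - 1025 = 1669
Numerator = 1669 * 9.81 * (0.000070)^2 = 0.000080227161
Denominator = 18 * 1025 * 1e-6 = 0.018450
w = 0.004348 m/s

0.004348


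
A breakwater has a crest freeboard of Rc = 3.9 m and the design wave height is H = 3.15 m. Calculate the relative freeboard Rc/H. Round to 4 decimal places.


Relative freeboard = Rc / H
= 3.9 / 3.15
= 1.2381

1.2381


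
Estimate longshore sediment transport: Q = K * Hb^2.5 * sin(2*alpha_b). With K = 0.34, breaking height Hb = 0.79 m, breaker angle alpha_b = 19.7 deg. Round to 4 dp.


Q = K * Hb^2.5 * sin(2 * alpha_b)
Hb^2.5 = 0.79^2.5 = 0.554712
sin(2 * 19.7) = sin(39.4) = 0.634731
Q = 0.34 * 0.554712 * 0.634731
Q = 0.1197 m^3/s

0.1197


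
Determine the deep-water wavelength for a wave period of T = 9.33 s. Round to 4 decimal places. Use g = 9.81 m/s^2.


L0 = g * T^2 / (2 * pi)
L0 = 9.81 * 9.33^2 / (2 * pi)
L0 = 9.81 * 87.0489 / 6.28319
L0 = 853.9497 / 6.28319
L0 = 135.9103 m

135.9103


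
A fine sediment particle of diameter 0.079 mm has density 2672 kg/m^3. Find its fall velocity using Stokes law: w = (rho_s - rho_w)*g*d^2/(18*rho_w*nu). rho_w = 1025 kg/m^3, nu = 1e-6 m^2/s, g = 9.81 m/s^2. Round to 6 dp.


w = (rho_s - rho_w) * g * d^2 / (18 * rho_w * nu)
d = 0.079 mm = 0.000079 m
rho_s - rho_w = 2672 - 1025 = 1647
Numerator = 1647 * 9.81 * (0.000079)^2 = 0.000100836274
Denominator = 18 * 1025 * 1e-6 = 0.018450
w = 0.005465 m/s

0.005465


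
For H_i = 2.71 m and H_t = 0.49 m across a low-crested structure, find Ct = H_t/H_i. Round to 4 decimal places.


Ct = H_t / H_i
Ct = 0.49 / 2.71
Ct = 0.1808

0.1808


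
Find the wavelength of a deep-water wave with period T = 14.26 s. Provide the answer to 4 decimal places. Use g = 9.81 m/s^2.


L0 = g * T^2 / (2 * pi)
L0 = 9.81 * 14.26^2 / (2 * pi)
L0 = 9.81 * 203.3476 / 6.28319
L0 = 1994.8400 / 6.28319
L0 = 317.4886 m

317.4886


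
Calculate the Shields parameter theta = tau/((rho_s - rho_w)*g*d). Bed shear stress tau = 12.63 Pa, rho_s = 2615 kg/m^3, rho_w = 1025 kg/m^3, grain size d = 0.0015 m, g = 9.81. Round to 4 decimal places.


theta = tau / ((rho_s - rho_w) * g * d)
rho_s - rho_w = 2615 - 1025 = 1590
Denominator = 1590 * 9.81 * 0.0015 = 23.396850
theta = 12.63 / 23.396850
theta = 0.5398

0.5398


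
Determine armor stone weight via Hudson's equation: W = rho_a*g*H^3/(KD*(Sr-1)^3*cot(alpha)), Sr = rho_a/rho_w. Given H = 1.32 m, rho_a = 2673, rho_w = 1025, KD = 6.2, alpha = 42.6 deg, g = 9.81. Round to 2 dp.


Sr = rho_a / rho_w = 2673 / 1025 = 2.607805
(Sr - 1) = 1.607805
(Sr - 1)^3 = 4.156234
cot(42.6) = 1 / tan(42.6) = 1 / 0.919547 = 1.087492
Numerator = 2673 * 9.81 * 1.32^3 = 60310.0599
Denominator = 6.2 * 4.156234 * 1.087492 = 28.023199
W = 60310.0599 / 28.023199
W = 2152.15 N

2152.15


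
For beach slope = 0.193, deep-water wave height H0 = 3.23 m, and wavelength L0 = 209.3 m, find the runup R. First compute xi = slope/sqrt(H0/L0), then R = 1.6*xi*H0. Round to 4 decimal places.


xi = slope / sqrt(H0/L0)
H0/L0 = 3.23/209.3 = 0.015432
sqrt(0.015432) = 0.124227
xi = 0.193 / 0.124227 = 1.553605
R = 1.6 * xi * H0 = 1.6 * 1.553605 * 3.23
R = 8.0290 m

8.0290


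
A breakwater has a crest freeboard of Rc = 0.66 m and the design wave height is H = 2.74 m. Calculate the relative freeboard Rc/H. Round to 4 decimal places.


Relative freeboard = Rc / H
= 0.66 / 2.74
= 0.2409

0.2409


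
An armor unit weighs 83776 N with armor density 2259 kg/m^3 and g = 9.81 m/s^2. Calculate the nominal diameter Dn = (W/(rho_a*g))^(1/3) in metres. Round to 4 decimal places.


V = W / (rho_a * g)
V = 83776 / (2259 * 9.81)
V = 83776 / 22160.79
V = 3.780371 m^3
Dn = V^(1/3) = 3.780371^(1/3)
Dn = 1.5578 m

1.5578


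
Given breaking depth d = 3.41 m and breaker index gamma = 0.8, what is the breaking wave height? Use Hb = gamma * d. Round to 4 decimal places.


Hb = gamma * d
Hb = 0.8 * 3.41
Hb = 2.7280 m

2.7280


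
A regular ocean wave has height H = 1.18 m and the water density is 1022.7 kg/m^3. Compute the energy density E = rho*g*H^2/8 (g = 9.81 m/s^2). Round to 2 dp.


E = (1/8) * rho * g * H^2
E = (1/8) * 1022.7 * 9.81 * 1.18^2
E = 0.125 * 1022.7 * 9.81 * 1.3924
E = 1746.19 J/m^2

1746.19


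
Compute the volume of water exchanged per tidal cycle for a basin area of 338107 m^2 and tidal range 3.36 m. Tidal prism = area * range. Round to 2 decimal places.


Tidal prism = Area * Tidal range
P = 338107 * 3.36
P = 1136039.52 m^3

1136039.52


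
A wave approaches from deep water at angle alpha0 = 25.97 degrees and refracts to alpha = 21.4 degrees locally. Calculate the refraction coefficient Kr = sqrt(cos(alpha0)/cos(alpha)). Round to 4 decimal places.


Kr = sqrt(cos(alpha0) / cos(alpha))
cos(25.97) = 0.899023
cos(21.4) = 0.931056
Kr = sqrt(0.899023 / 0.931056)
Kr = sqrt(0.965596)
Kr = 0.9826

0.9826


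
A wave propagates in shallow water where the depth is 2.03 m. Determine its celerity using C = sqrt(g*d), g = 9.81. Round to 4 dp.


Using the shallow-water approximation:
C = sqrt(g * d) = sqrt(9.81 * 2.03)
C = sqrt(19.9143)
C = 4.4625 m/s

4.4625


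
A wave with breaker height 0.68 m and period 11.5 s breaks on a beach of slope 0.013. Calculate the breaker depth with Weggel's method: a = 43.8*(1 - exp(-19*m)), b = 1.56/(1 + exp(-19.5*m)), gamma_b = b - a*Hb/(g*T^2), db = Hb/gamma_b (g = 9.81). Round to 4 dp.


a = 43.8 * (1 - exp(-19 * m))
exp(-19 * 0.013) = exp(-0.2470) = 0.781141
a = 43.8 * (1 - 0.781141) = 9.586038
b = 1.56 / (1 + exp(-19.5 * m))
exp(-19.5 * 0.013) = exp(-0.2535) = 0.776080
b = 1.56 / (1 + 0.776080) = 0.878339
Hb / (g * T^2) = 0.68 / (9.81 * 11.5^2) = 0.68 / 1297.3725 = 0.00052414
gamma_b = b - a * Hb/(g*T^2) = 0.878339 - 9.586038 * 0.00052414 = 0.873315
db = Hb / gamma_b = 0.68 / 0.873315
db = 0.7786 m

0.7786


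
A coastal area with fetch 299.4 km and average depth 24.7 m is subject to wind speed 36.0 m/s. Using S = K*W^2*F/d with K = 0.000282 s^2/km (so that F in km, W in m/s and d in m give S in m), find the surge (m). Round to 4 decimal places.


S = K * W^2 * F / d
W^2 = 36.0^2 = 1296.00
S = 0.000282 * 1296.00 * 299.4 / 24.7
Numerator = 0.000282 * 1296.00 * 299.4 = 109.422317
S = 109.422317 / 24.7 = 4.4301 m

4.4301


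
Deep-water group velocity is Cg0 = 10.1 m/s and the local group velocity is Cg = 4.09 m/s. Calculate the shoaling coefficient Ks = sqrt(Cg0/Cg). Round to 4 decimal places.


Ks = sqrt(Cg0 / Cg)
Ks = sqrt(10.1 / 4.09)
Ks = sqrt(2.4694)
Ks = 1.5714

1.5714


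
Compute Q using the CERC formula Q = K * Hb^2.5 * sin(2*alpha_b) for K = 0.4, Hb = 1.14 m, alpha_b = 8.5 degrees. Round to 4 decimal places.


Q = K * Hb^2.5 * sin(2 * alpha_b)
Hb^2.5 = 1.14^2.5 = 1.387593
sin(2 * 8.5) = sin(17.0) = 0.292372
Q = 0.4 * 1.387593 * 0.292372
Q = 0.1623 m^3/s

0.1623


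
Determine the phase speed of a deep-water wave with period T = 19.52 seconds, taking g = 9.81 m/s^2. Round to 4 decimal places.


We use the deep-water celerity formula:
C = g * T / (2 * pi)
C = 9.81 * 19.52 / (2 * 3.14159...)
C = 191.491200 / 6.283185
C = 30.4768 m/s

30.4768


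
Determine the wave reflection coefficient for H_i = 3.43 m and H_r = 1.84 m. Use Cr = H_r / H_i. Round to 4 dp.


Cr = H_r / H_i
Cr = 1.84 / 3.43
Cr = 0.5364

0.5364


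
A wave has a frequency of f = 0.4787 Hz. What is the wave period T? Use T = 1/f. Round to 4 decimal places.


T = 1 / f
T = 1 / 0.4787
T = 2.0890 s

2.0890


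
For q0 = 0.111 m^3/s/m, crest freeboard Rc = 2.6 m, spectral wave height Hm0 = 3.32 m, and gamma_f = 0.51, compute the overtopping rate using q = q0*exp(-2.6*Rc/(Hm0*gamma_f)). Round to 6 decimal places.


q = q0 * exp(-2.6 * Rc / (Hm0 * gamma_f))
Exponent = -2.6 * 2.6 / (3.32 * 0.51)
= -2.6 * 2.6 / 1.6932
= -3.992440
exp(-3.992440) = 0.018455
q = 0.111 * 0.018455
q = 0.002048 m^3/s/m

0.002048


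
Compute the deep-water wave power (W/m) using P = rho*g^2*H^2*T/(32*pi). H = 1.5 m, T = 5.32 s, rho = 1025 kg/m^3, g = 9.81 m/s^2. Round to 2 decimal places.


P = rho * g^2 * H^2 * T / (32 * pi)
P = 1025 * 9.81^2 * 1.5^2 * 5.32 / (32 * pi)
P = 1025 * 96.2361 * 2.2500 * 5.32 / 100.53096
P = 11745.09 W/m

11745.09


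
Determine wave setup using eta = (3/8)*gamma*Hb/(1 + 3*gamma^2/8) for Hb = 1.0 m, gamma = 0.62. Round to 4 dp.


eta = (3/8) * gamma * Hb / (1 + 3*gamma^2/8)
Numerator = (3/8) * 0.62 * 1.0 = 0.232500
Denominator = 1 + 3*0.62^2/8 = 1 + 0.144150 = 1.144150
eta = 0.232500 / 1.144150
eta = 0.2032 m

0.2032


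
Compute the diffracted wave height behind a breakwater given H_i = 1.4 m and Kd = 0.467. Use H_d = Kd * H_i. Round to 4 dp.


H_d = Kd * H_i
H_d = 0.467 * 1.4
H_d = 0.6538 m

0.6538


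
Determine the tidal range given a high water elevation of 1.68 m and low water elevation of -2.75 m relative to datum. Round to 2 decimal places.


Tidal range = High water - Low water
Tidal range = 1.68 - (-2.75)
Tidal range = 4.43 m

4.43


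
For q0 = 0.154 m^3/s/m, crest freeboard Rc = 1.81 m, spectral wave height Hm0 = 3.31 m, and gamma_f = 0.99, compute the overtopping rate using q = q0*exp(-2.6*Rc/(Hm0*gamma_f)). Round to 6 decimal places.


q = q0 * exp(-2.6 * Rc / (Hm0 * gamma_f))
Exponent = -2.6 * 1.81 / (3.31 * 0.99)
= -2.6 * 1.81 / 3.2769
= -1.436113
exp(-1.436113) = 0.237850
q = 0.154 * 0.237850
q = 0.036629 m^3/s/m

0.036629


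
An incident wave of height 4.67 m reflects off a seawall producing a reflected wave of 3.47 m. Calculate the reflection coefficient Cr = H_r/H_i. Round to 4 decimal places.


Cr = H_r / H_i
Cr = 3.47 / 4.67
Cr = 0.7430

0.7430


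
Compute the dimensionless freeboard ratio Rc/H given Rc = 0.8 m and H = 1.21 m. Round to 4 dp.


Relative freeboard = Rc / H
= 0.8 / 1.21
= 0.6612

0.6612


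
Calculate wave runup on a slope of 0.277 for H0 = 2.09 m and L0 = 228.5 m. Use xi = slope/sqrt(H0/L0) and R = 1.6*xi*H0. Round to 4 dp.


xi = slope / sqrt(H0/L0)
H0/L0 = 2.09/228.5 = 0.009147
sqrt(0.009147) = 0.095638
xi = 0.277 / 0.095638 = 2.896341
R = 1.6 * xi * H0 = 1.6 * 2.896341 * 2.09
R = 9.6854 m

9.6854


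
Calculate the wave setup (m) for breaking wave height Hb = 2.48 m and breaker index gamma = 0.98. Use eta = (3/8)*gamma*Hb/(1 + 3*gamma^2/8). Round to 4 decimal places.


eta = (3/8) * gamma * Hb / (1 + 3*gamma^2/8)
Numerator = (3/8) * 0.98 * 2.48 = 0.911400
Denominator = 1 + 3*0.98^2/8 = 1 + 0.360150 = 1.360150
eta = 0.911400 / 1.360150
eta = 0.6701 m

0.6701


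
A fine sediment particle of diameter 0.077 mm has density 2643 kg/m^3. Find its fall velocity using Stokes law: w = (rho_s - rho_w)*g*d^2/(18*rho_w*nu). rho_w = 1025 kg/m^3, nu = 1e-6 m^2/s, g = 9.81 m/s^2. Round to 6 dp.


w = (rho_s - rho_w) * g * d^2 / (18 * rho_w * nu)
d = 0.077 mm = 0.000077 m
rho_s - rho_w = 2643 - 1025 = 1618
Numerator = 1618 * 9.81 * (0.000077)^2 = 0.000094108527
Denominator = 18 * 1025 * 1e-6 = 0.018450
w = 0.005101 m/s

0.005101


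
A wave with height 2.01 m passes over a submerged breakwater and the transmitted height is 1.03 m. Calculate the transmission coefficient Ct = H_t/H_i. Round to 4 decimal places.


Ct = H_t / H_i
Ct = 1.03 / 2.01
Ct = 0.5124

0.5124


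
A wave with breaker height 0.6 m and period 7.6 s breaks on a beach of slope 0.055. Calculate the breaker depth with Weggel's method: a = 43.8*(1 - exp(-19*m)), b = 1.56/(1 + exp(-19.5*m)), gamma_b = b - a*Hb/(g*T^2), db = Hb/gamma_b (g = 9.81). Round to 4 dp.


a = 43.8 * (1 - exp(-19 * m))
exp(-19 * 0.055) = exp(-1.0450) = 0.351692
a = 43.8 * (1 - 0.351692) = 28.395898
b = 1.56 / (1 + exp(-19.5 * m))
exp(-19.5 * 0.055) = exp(-1.0725) = 0.342152
b = 1.56 / (1 + 0.342152) = 1.162312
Hb / (g * T^2) = 0.6 / (9.81 * 7.6^2) = 0.6 / 566.6256 = 0.00105890
gamma_b = b - a * Hb/(g*T^2) = 1.162312 - 28.395898 * 0.00105890 = 1.132244
db = Hb / gamma_b = 0.6 / 1.132244
db = 0.5299 m

0.5299


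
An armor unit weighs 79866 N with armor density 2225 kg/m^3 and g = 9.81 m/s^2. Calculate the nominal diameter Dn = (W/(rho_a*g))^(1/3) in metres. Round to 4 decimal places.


V = W / (rho_a * g)
V = 79866 / (2225 * 9.81)
V = 79866 / 21827.25
V = 3.659004 m^3
Dn = V^(1/3) = 3.659004^(1/3)
Dn = 1.5409 m

1.5409


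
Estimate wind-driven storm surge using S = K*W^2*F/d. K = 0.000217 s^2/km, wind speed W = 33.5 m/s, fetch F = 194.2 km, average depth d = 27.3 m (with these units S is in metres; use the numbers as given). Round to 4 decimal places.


S = K * W^2 * F / d
W^2 = 33.5^2 = 1122.25
S = 0.000217 * 1122.25 * 194.2 / 27.3
Numerator = 0.000217 * 1122.25 * 194.2 = 47.293186
S = 47.293186 / 27.3 = 1.7324 m

1.7324


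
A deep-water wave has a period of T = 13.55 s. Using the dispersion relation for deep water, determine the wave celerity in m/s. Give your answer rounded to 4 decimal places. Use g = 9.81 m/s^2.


We use the deep-water celerity formula:
C = g * T / (2 * pi)
C = 9.81 * 13.55 / (2 * 3.14159...)
C = 132.925500 / 6.283185
C = 21.1558 m/s

21.1558


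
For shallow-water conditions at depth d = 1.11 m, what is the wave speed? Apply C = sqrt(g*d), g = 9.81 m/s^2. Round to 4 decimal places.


Using the shallow-water approximation:
C = sqrt(g * d) = sqrt(9.81 * 1.11)
C = sqrt(10.8891)
C = 3.2999 m/s

3.2999


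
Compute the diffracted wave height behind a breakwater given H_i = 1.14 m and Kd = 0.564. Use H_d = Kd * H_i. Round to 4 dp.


H_d = Kd * H_i
H_d = 0.564 * 1.14
H_d = 0.6430 m

0.6430


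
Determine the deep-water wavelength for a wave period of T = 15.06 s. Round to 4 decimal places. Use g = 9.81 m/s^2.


L0 = g * T^2 / (2 * pi)
L0 = 9.81 * 15.06^2 / (2 * pi)
L0 = 9.81 * 226.8036 / 6.28319
L0 = 2224.9433 / 6.28319
L0 = 354.1107 m

354.1107


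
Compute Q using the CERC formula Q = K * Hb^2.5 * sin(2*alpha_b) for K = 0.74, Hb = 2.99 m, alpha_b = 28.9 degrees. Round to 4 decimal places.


Q = K * Hb^2.5 * sin(2 * alpha_b)
Hb^2.5 = 2.99^2.5 = 15.458878
sin(2 * 28.9) = sin(57.8) = 0.846193
Q = 0.74 * 15.458878 * 0.846193
Q = 9.6801 m^3/s

9.6801


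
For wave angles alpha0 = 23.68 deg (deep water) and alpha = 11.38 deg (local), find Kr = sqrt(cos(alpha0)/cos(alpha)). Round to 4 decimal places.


Kr = sqrt(cos(alpha0) / cos(alpha))
cos(23.68) = 0.915803
cos(11.38) = 0.980340
Kr = sqrt(0.915803 / 0.980340)
Kr = sqrt(0.934168)
Kr = 0.9665

0.9665


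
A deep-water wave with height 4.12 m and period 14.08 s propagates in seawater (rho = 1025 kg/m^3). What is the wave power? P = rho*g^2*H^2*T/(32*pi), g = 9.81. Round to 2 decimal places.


P = rho * g^2 * H^2 * T / (32 * pi)
P = 1025 * 9.81^2 * 4.12^2 * 14.08 / (32 * pi)
P = 1025 * 96.2361 * 16.9744 * 14.08 / 100.53096
P = 234508.78 W/m

234508.78


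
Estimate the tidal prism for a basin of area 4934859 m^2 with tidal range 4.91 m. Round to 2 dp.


Tidal prism = Area * Tidal range
P = 4934859 * 4.91
P = 24230157.69 m^3

24230157.69


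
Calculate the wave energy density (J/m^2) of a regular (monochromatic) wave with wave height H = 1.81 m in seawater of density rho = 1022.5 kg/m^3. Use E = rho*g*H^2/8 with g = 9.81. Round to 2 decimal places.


E = (1/8) * rho * g * H^2
E = (1/8) * 1022.5 * 9.81 * 1.81^2
E = 0.125 * 1022.5 * 9.81 * 3.2761
E = 4107.71 J/m^2

4107.71


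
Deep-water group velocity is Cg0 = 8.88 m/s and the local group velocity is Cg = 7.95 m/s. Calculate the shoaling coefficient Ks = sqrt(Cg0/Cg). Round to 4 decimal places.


Ks = sqrt(Cg0 / Cg)
Ks = sqrt(8.88 / 7.95)
Ks = sqrt(1.1170)
Ks = 1.0569

1.0569


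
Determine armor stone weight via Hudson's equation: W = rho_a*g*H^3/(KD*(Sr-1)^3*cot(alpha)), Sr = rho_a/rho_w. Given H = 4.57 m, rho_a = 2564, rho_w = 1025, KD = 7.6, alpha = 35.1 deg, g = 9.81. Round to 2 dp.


Sr = rho_a / rho_w = 2564 / 1025 = 2.501463
(Sr - 1) = 1.501463
(Sr - 1)^3 = 3.384888
cot(35.1) = 1 / tan(35.1) = 1 / 0.702812 = 1.422856
Numerator = 2564 * 9.81 * 4.57^3 = 2400687.4849
Denominator = 7.6 * 3.384888 * 1.422856 = 36.603181
W = 2400687.4849 / 36.603181
W = 65586.85 N

65586.85


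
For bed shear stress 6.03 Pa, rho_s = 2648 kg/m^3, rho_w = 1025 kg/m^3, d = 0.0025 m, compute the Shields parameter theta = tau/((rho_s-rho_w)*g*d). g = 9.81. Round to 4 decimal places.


theta = tau / ((rho_s - rho_w) * g * d)
rho_s - rho_w = 2648 - 1025 = 1623
Denominator = 1623 * 9.81 * 0.0025 = 39.804075
theta = 6.03 / 39.804075
theta = 0.1515

0.1515


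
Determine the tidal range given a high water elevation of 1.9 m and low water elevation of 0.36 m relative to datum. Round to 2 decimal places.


Tidal range = High water - Low water
Tidal range = 1.9 - (0.36)
Tidal range = 1.54 m

1.54


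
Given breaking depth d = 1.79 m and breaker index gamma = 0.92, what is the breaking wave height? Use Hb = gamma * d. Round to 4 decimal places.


Hb = gamma * d
Hb = 0.92 * 1.79
Hb = 1.6468 m

1.6468


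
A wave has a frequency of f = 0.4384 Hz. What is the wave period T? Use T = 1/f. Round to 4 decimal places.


T = 1 / f
T = 1 / 0.4384
T = 2.2810 s

2.2810


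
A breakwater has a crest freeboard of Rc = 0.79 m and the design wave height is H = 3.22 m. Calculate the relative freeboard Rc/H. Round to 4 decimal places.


Relative freeboard = Rc / H
= 0.79 / 3.22
= 0.2453

0.2453


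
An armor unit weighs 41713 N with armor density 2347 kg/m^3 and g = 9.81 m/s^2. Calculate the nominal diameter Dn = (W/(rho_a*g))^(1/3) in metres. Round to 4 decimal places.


V = W / (rho_a * g)
V = 41713 / (2347 * 9.81)
V = 41713 / 23024.07
V = 1.811713 m^3
Dn = V^(1/3) = 1.811713^(1/3)
Dn = 1.2191 m

1.2191


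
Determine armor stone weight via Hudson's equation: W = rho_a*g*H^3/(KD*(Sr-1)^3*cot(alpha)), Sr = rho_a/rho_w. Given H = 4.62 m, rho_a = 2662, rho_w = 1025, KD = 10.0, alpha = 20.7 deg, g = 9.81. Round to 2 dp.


Sr = rho_a / rho_w = 2662 / 1025 = 2.597073
(Sr - 1) = 1.597073
(Sr - 1)^3 = 4.073563
cot(20.7) = 1 / tan(20.7) = 1 / 0.377869 = 2.646423
Numerator = 2662 * 9.81 * 4.62^3 = 2575152.6910
Denominator = 10.0 * 4.073563 * 2.646423 = 107.803718
W = 2575152.6910 / 107.803718
W = 23887.42 N

23887.42


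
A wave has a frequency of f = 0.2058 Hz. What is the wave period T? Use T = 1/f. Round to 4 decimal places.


T = 1 / f
T = 1 / 0.2058
T = 4.8591 s

4.8591


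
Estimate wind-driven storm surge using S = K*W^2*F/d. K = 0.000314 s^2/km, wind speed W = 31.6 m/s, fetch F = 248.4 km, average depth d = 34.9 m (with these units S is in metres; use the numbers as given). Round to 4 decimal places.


S = K * W^2 * F / d
W^2 = 31.6^2 = 998.56
S = 0.000314 * 998.56 * 248.4 / 34.9
Numerator = 0.000314 * 998.56 * 248.4 = 77.885283
S = 77.885283 / 34.9 = 2.2317 m

2.2317


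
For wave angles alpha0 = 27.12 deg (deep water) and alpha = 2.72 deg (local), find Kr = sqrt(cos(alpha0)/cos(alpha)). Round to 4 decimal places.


Kr = sqrt(cos(alpha0) / cos(alpha))
cos(27.12) = 0.890054
cos(2.72) = 0.998873
Kr = sqrt(0.890054 / 0.998873)
Kr = sqrt(0.891058)
Kr = 0.9440

0.9440


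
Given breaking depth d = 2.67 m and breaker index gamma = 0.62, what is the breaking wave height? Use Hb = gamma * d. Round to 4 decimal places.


Hb = gamma * d
Hb = 0.62 * 2.67
Hb = 1.6554 m

1.6554


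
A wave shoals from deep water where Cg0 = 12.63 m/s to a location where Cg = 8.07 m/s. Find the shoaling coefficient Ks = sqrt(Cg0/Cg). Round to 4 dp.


Ks = sqrt(Cg0 / Cg)
Ks = sqrt(12.63 / 8.07)
Ks = sqrt(1.5651)
Ks = 1.2510

1.2510


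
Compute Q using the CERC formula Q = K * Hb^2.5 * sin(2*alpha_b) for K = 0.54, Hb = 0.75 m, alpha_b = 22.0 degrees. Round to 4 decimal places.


Q = K * Hb^2.5 * sin(2 * alpha_b)
Hb^2.5 = 0.75^2.5 = 0.487139
sin(2 * 22.0) = sin(44.0) = 0.694658
Q = 0.54 * 0.487139 * 0.694658
Q = 0.1827 m^3/s

0.1827


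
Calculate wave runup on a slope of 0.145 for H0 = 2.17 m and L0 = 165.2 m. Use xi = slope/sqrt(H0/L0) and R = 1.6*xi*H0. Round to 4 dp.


xi = slope / sqrt(H0/L0)
H0/L0 = 2.17/165.2 = 0.013136
sqrt(0.013136) = 0.114611
xi = 0.145 / 0.114611 = 1.265153
R = 1.6 * xi * H0 = 1.6 * 1.265153 * 2.17
R = 4.3926 m

4.3926


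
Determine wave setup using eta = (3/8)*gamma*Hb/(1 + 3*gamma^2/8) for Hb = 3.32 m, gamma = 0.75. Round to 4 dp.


eta = (3/8) * gamma * Hb / (1 + 3*gamma^2/8)
Numerator = (3/8) * 0.75 * 3.32 = 0.933750
Denominator = 1 + 3*0.75^2/8 = 1 + 0.210938 = 1.210938
eta = 0.933750 / 1.210938
eta = 0.7711 m

0.7711


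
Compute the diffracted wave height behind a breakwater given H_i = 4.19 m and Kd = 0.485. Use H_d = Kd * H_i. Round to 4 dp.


H_d = Kd * H_i
H_d = 0.485 * 4.19
H_d = 2.0322 m

2.0322


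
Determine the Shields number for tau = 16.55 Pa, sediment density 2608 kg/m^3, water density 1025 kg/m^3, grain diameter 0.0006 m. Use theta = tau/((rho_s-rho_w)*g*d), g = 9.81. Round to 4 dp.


theta = tau / ((rho_s - rho_w) * g * d)
rho_s - rho_w = 2608 - 1025 = 1583
Denominator = 1583 * 9.81 * 0.0006 = 9.317538
theta = 16.55 / 9.317538
theta = 1.7762

1.7762


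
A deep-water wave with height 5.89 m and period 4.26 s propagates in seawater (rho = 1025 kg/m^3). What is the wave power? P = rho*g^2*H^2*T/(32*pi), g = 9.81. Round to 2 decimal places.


P = rho * g^2 * H^2 * T / (32 * pi)
P = 1025 * 9.81^2 * 5.89^2 * 4.26 / (32 * pi)
P = 1025 * 96.2361 * 34.6921 * 4.26 / 100.53096
P = 145011.42 W/m

145011.42


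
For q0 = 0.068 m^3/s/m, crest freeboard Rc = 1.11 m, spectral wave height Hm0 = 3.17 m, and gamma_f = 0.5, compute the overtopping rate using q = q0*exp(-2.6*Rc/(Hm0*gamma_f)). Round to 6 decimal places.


q = q0 * exp(-2.6 * Rc / (Hm0 * gamma_f))
Exponent = -2.6 * 1.11 / (3.17 * 0.5)
= -2.6 * 1.11 / 1.5850
= -1.820820
exp(-1.820820) = 0.161893
q = 0.068 * 0.161893
q = 0.011009 m^3/s/m

0.011009


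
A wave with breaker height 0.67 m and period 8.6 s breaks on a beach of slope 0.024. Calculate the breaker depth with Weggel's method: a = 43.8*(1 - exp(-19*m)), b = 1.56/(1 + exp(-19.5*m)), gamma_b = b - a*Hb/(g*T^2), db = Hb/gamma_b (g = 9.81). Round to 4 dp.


a = 43.8 * (1 - exp(-19 * m))
exp(-19 * 0.024) = exp(-0.4560) = 0.633814
a = 43.8 * (1 - 0.633814) = 16.038954
b = 1.56 / (1 + exp(-19.5 * m))
exp(-19.5 * 0.024) = exp(-0.4680) = 0.626254
b = 1.56 / (1 + 0.626254) = 0.959260
Hb / (g * T^2) = 0.67 / (9.81 * 8.6^2) = 0.67 / 725.5476 = 0.00092344
gamma_b = b - a * Hb/(g*T^2) = 0.959260 - 16.038954 * 0.00092344 = 0.944449
db = Hb / gamma_b = 0.67 / 0.944449
db = 0.7094 m

0.7094


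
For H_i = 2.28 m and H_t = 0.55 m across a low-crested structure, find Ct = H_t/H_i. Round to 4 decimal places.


Ct = H_t / H_i
Ct = 0.55 / 2.28
Ct = 0.2412

0.2412


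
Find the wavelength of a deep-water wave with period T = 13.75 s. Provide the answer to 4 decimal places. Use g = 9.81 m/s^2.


L0 = g * T^2 / (2 * pi)
L0 = 9.81 * 13.75^2 / (2 * pi)
L0 = 9.81 * 189.0625 / 6.28319
L0 = 1854.7031 / 6.28319
L0 = 295.1852 m

295.1852


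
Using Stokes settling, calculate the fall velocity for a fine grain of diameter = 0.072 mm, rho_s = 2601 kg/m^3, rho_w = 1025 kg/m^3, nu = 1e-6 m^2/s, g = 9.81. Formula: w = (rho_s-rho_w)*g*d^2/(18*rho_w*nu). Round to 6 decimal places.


w = (rho_s - rho_w) * g * d^2 / (18 * rho_w * nu)
d = 0.072 mm = 0.000072 m
rho_s - rho_w = 2601 - 1025 = 1576
Numerator = 1576 * 9.81 * (0.000072)^2 = 0.000080147543
Denominator = 18 * 1025 * 1e-6 = 0.018450
w = 0.004344 m/s

0.004344


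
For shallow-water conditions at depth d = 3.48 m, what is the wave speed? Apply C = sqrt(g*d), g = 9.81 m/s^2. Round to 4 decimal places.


Using the shallow-water approximation:
C = sqrt(g * d) = sqrt(9.81 * 3.48)
C = sqrt(34.1388)
C = 5.8428 m/s

5.8428


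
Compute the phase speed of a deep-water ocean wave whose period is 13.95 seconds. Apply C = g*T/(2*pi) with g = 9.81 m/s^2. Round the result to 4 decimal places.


We use the deep-water celerity formula:
C = g * T / (2 * pi)
C = 9.81 * 13.95 / (2 * 3.14159...)
C = 136.849500 / 6.283185
C = 21.7803 m/s

21.7803


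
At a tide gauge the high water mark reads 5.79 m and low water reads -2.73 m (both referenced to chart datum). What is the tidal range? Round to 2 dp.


Tidal range = High water - Low water
Tidal range = 5.79 - (-2.73)
Tidal range = 8.52 m

8.52


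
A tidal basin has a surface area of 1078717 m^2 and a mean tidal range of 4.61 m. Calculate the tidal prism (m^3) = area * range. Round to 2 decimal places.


Tidal prism = Area * Tidal range
P = 1078717 * 4.61
P = 4972885.37 m^3

4972885.37


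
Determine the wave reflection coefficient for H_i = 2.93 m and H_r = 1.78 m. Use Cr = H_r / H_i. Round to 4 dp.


Cr = H_r / H_i
Cr = 1.78 / 2.93
Cr = 0.6075

0.6075


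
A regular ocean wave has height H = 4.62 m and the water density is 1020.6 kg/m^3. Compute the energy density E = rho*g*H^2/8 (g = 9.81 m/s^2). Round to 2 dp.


E = (1/8) * rho * g * H^2
E = (1/8) * 1020.6 * 9.81 * 4.62^2
E = 0.125 * 1020.6 * 9.81 * 21.3444
E = 26712.75 J/m^2

26712.75


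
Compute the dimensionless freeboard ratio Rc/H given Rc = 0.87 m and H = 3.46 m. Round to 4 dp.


Relative freeboard = Rc / H
= 0.87 / 3.46
= 0.2514

0.2514


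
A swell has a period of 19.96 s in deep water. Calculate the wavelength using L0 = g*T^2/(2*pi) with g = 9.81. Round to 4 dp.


L0 = g * T^2 / (2 * pi)
L0 = 9.81 * 19.96^2 / (2 * pi)
L0 = 9.81 * 398.4016 / 6.28319
L0 = 3908.3197 / 6.28319
L0 = 622.0284 m

622.0284


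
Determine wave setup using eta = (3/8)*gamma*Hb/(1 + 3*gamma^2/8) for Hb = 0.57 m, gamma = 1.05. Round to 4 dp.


eta = (3/8) * gamma * Hb / (1 + 3*gamma^2/8)
Numerator = (3/8) * 1.05 * 0.57 = 0.224438
Denominator = 1 + 3*1.05^2/8 = 1 + 0.413438 = 1.413438
eta = 0.224438 / 1.413438
eta = 0.1588 m

0.1588


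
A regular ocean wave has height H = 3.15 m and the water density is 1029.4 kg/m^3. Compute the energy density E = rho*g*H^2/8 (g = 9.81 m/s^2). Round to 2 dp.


E = (1/8) * rho * g * H^2
E = (1/8) * 1029.4 * 9.81 * 3.15^2
E = 0.125 * 1029.4 * 9.81 * 9.9225
E = 12525.19 J/m^2

12525.19


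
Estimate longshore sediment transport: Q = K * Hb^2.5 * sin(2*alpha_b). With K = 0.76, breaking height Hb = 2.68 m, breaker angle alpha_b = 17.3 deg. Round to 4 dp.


Q = K * Hb^2.5 * sin(2 * alpha_b)
Hb^2.5 = 2.68^2.5 = 11.758096
sin(2 * 17.3) = sin(34.6) = 0.567844
Q = 0.76 * 11.758096 * 0.567844
Q = 5.0743 m^3/s

5.0743


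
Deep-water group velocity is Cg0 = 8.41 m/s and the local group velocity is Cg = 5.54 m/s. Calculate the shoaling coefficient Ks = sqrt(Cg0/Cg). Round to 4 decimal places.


Ks = sqrt(Cg0 / Cg)
Ks = sqrt(8.41 / 5.54)
Ks = sqrt(1.5181)
Ks = 1.2321

1.2321


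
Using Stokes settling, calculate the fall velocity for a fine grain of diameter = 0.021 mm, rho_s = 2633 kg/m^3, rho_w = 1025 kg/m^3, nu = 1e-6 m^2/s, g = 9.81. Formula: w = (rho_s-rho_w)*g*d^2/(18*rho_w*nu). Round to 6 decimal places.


w = (rho_s - rho_w) * g * d^2 / (18 * rho_w * nu)
d = 0.021 mm = 0.000021 m
rho_s - rho_w = 2633 - 1025 = 1608
Numerator = 1608 * 9.81 * (0.000021)^2 = 0.000006956546
Denominator = 18 * 1025 * 1e-6 = 0.018450
w = 0.000377 m/s

0.000377


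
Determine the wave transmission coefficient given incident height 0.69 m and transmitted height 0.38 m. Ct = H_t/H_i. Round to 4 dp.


Ct = H_t / H_i
Ct = 0.38 / 0.69
Ct = 0.5507

0.5507


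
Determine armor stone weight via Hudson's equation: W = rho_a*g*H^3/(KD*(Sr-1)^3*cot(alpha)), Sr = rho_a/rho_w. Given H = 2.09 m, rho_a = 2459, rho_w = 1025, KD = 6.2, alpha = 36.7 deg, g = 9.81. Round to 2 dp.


Sr = rho_a / rho_w = 2459 / 1025 = 2.399024
(Sr - 1) = 1.399024
(Sr - 1)^3 = 2.738267
cot(36.7) = 1 / tan(36.7) = 1 / 0.745377 = 1.341603
Numerator = 2459 * 9.81 * 2.09^3 = 220224.8863
Denominator = 6.2 * 2.738267 * 1.341603 = 22.776739
W = 220224.8863 / 22.776739
W = 9668.85 N

9668.85


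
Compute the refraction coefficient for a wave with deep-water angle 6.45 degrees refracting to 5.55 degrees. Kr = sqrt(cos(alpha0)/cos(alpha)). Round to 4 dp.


Kr = sqrt(cos(alpha0) / cos(alpha))
cos(6.45) = 0.993670
cos(5.55) = 0.995312
Kr = sqrt(0.993670 / 0.995312)
Kr = sqrt(0.998350)
Kr = 0.9992

0.9992


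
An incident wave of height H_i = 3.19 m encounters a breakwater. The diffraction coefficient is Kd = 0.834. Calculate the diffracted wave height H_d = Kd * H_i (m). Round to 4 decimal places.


H_d = Kd * H_i
H_d = 0.834 * 3.19
H_d = 2.6605 m

2.6605


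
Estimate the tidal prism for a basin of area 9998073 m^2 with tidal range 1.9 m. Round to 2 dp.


Tidal prism = Area * Tidal range
P = 9998073 * 1.9
P = 18996338.70 m^3

18996338.70


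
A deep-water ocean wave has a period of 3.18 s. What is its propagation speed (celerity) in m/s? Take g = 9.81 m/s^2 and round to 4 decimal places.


We use the deep-water celerity formula:
C = g * T / (2 * pi)
C = 9.81 * 3.18 / (2 * 3.14159...)
C = 31.195800 / 6.283185
C = 4.9650 m/s

4.9650


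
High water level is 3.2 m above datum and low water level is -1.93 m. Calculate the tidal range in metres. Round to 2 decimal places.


Tidal range = High water - Low water
Tidal range = 3.2 - (-1.93)
Tidal range = 5.13 m

5.13


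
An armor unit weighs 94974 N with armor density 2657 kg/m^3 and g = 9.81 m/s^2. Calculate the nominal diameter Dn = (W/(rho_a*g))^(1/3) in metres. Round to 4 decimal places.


V = W / (rho_a * g)
V = 94974 / (2657 * 9.81)
V = 94974 / 26065.17
V = 3.643713 m^3
Dn = V^(1/3) = 3.643713^(1/3)
Dn = 1.5388 m

1.5388


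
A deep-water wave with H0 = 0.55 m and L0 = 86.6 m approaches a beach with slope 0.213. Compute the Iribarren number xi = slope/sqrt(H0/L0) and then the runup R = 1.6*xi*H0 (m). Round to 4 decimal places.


xi = slope / sqrt(H0/L0)
H0/L0 = 0.55/86.6 = 0.006351
sqrt(0.006351) = 0.079693
xi = 0.213 / 0.079693 = 2.672743
R = 1.6 * xi * H0 = 1.6 * 2.672743 * 0.55
R = 2.3520 m

2.3520


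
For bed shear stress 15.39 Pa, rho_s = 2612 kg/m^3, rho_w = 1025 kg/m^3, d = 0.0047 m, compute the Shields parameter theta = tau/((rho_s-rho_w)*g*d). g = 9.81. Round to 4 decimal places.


theta = tau / ((rho_s - rho_w) * g * d)
rho_s - rho_w = 2612 - 1025 = 1587
Denominator = 1587 * 9.81 * 0.0047 = 73.171809
theta = 15.39 / 73.171809
theta = 0.2103

0.2103


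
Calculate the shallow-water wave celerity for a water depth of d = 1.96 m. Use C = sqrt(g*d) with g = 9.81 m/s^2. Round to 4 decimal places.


Using the shallow-water approximation:
C = sqrt(g * d) = sqrt(9.81 * 1.96)
C = sqrt(19.2276)
C = 4.3849 m/s

4.3849


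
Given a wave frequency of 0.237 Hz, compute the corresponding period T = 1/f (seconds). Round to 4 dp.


T = 1 / f
T = 1 / 0.237
T = 4.2194 s

4.2194


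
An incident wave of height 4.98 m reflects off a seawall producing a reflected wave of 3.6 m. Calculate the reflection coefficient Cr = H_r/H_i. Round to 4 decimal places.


Cr = H_r / H_i
Cr = 3.6 / 4.98
Cr = 0.7229

0.7229


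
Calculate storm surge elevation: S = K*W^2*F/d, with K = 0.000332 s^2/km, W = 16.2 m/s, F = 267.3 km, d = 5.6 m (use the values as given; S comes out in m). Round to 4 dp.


S = K * W^2 * F / d
W^2 = 16.2^2 = 262.44
S = 0.000332 * 262.44 * 267.3 / 5.6
Numerator = 0.000332 * 262.44 * 267.3 = 23.289870
S = 23.289870 / 5.6 = 4.1589 m

4.1589


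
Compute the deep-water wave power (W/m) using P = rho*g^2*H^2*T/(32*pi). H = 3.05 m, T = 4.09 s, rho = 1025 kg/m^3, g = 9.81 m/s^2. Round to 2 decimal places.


P = rho * g^2 * H^2 * T / (32 * pi)
P = 1025 * 9.81^2 * 3.05^2 * 4.09 / (32 * pi)
P = 1025 * 96.2361 * 9.3025 * 4.09 / 100.53096
P = 37332.32 W/m

37332.32


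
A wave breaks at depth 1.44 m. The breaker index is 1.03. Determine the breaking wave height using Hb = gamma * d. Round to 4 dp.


Hb = gamma * d
Hb = 1.03 * 1.44
Hb = 1.4832 m

1.4832


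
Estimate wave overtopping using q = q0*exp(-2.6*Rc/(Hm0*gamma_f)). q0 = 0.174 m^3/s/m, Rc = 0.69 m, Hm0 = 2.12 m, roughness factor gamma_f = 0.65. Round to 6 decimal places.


q = q0 * exp(-2.6 * Rc / (Hm0 * gamma_f))
Exponent = -2.6 * 0.69 / (2.12 * 0.65)
= -2.6 * 0.69 / 1.3780
= -1.301887
exp(-1.301887) = 0.272018
q = 0.174 * 0.272018
q = 0.047331 m^3/s/m

0.047331


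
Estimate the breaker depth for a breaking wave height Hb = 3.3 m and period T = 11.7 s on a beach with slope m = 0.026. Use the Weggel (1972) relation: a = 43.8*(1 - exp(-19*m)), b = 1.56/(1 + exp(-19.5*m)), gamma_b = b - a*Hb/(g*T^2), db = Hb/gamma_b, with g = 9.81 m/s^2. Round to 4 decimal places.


a = 43.8 * (1 - exp(-19 * m))
exp(-19 * 0.026) = exp(-0.4940) = 0.610181
a = 43.8 * (1 - 0.610181) = 17.074082
b = 1.56 / (1 + exp(-19.5 * m))
exp(-19.5 * 0.026) = exp(-0.5070) = 0.602300
b = 1.56 / (1 + 0.602300) = 0.973601
Hb / (g * T^2) = 3.3 / (9.81 * 11.7^2) = 3.3 / 1342.8909 = 0.00245739
gamma_b = b - a * Hb/(g*T^2) = 0.973601 - 17.074082 * 0.00245739 = 0.931643
db = Hb / gamma_b = 3.3 / 0.931643
db = 3.5421 m

3.5421


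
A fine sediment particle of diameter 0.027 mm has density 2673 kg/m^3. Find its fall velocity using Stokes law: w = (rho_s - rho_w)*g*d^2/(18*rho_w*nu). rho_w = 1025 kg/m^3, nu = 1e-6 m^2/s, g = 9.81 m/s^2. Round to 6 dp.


w = (rho_s - rho_w) * g * d^2 / (18 * rho_w * nu)
d = 0.027 mm = 0.000027 m
rho_s - rho_w = 2673 - 1025 = 1648
Numerator = 1648 * 9.81 * (0.000027)^2 = 0.000011785656
Denominator = 18 * 1025 * 1e-6 = 0.018450
w = 0.000639 m/s

0.000639
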